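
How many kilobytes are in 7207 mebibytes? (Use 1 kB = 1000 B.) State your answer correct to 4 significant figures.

1 mebibyte = 1048.58 kB.
Then 7207 × 1048.58 ≈ 7.557e+6 kB.

7.557e+6 kB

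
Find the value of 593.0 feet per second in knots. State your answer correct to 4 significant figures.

1 ft/s = 0.592484 kn.
Thus 593.0 × 0.592484 ≈ 351.3 kn.

351.3 knots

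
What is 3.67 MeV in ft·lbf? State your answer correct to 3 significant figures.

4.34 × 10^-13 ft·lbf

1 MeV = 1.18170 × 10^-13 foot-pounds.
So 3.67 × 1.18170 × 10^-13 ≈ 4.34 × 10^-13 ft·lbf.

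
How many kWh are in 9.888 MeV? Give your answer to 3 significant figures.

4.40 × 10^-19 kWh

1 MeV = 4.45049 × 10^-20 kilowatt-hours.
Thus 9.888 × 4.45049 × 10^-20 ≈ 4.40 × 10^-19 kWh.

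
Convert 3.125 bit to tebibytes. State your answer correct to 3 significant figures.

3.55e-13 TiB

1 bit = 1.13687e-13 tebibytes.
So 3.125 × 1.13687e-13 ≈ 3.55e-13 TiB.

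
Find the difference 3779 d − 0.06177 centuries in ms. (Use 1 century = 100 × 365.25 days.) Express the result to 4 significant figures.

3779 d = 3.26506 × 10^11 ms and 0.06177 century = 1.94931 × 10^11 ms.
3.26506 × 10^11 − 1.94931 × 10^11 ≈ 1.316 × 10^11 ms.

1.316 × 10^11 ms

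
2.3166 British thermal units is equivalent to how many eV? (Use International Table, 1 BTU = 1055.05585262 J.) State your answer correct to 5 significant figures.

1 British thermal unit = 6.58514e+21 eV.
So 2.3166 × 6.58514e+21 ≈ 1.5255e+22 eV.

1.5255e+22 electronvolts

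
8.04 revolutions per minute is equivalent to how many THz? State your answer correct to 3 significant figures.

1.34 × 10^-13 THz

1 revolution per minute = 1.66667 × 10^-14 terahertz.
Thus 8.04 × 1.66667 × 10^-14 ≈ 1.34 × 10^-13 THz.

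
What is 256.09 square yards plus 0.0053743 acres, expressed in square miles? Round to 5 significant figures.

256.09 yd² = 8.26737 × 10^-5 mi² and 0.0053743 acre = 8.39734 × 10^-6 mi².
8.26737 × 10^-5 + 8.39734 × 10^-6 ≈ 9.1071 × 10^-5 mi².

9.1071 × 10^-5 mi²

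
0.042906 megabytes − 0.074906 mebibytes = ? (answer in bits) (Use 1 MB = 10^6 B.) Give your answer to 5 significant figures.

-285110 bit

0.042906 MB = 343248 bit and 0.074906 MiB = 628357 bit.
343248 − 628357 ≈ -285110 bit.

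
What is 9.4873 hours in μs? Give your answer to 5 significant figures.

1 hour = 3.60000 × 10^9 μs.
Then 9.4873 × 3.60000 × 10^9 ≈ 3.4154 × 10^10 μs.

3.4154 × 10^10 μs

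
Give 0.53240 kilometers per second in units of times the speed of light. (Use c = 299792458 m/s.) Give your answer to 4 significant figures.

1.776e-6 times the speed of light

1 km/s = 3.33564e-6 c.
0.53240 × 3.33564e-6 ≈ 1.776e-6 c.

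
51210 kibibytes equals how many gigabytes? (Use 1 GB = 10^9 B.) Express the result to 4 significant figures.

1 KiB = 1.02400e-6 GB.
51210 × 1.02400e-6 ≈ 0.05244 GB.

0.05244 GB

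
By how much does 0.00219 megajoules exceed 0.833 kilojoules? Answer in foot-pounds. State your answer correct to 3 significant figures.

1000 foot-pounds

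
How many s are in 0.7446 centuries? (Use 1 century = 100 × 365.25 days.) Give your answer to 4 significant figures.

2.350 × 10^9 s

1 century = 3.15576 × 10^9 s.
Then 0.7446 × 3.15576 × 10^9 ≈ 2.350 × 10^9 s.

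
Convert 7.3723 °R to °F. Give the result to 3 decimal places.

-452.298 degrees Fahrenheit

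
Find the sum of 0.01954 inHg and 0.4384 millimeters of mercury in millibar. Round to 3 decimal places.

0.01954 inHg = 0.661700 mbar and 0.4384 mmHg = 0.584485 mbar.
0.661700 + 0.584485 ≈ 1.246 mbar.

1.246 millibar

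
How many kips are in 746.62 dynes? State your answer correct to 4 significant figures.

1.678 × 10^-6 kips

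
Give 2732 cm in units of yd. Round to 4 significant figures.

29.88 yards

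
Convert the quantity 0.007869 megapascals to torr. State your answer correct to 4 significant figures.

1 MPa = 7500.62 torr.
Then 0.007869 × 7500.62 ≈ 59.02 torr.

59.02 torr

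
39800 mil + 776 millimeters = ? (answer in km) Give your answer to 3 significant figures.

39800 mil = 0.00101092 km and 776 mm = 0.000776000 km.
0.00101092 + 0.000776000 ≈ 0.00179 km.

0.00179 km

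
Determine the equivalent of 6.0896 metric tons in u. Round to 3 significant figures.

1 metric ton = 6.02214 × 10^29 atomic mass units.
6.0896 × 6.02214 × 10^29 ≈ 3.67 × 10^30 u.

3.67 × 10^30 atomic mass units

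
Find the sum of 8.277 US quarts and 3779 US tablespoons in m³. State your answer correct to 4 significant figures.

8.277 US qt = 0.00783296 m³ and 3779 US tbsp = 0.0558792 m³.
0.00783296 + 0.0558792 ≈ 0.06371 m³.

0.06371 m³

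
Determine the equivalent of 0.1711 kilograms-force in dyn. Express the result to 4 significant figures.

1 kgf = 980665 dynes.
0.1711 × 980665 ≈ 167800 dyn.

167800 dynes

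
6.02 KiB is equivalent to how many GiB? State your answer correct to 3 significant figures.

1 kibibyte = 9.53674e-7 gibibytes.
6.02 × 9.53674e-7 ≈ 5.74e-6 GiB.

5.74e-6 GiB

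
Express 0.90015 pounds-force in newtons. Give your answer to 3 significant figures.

4.00 newtons

1 lbf = 4.44822 newtons.
Thus 0.90015 × 4.44822 ≈ 4.00 N.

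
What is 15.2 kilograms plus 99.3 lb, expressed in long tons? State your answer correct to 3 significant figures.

0.0593 long ton

15.2 kg = 0.0149599 long ton and 99.3 lb = 0.0443304 long ton.
0.0149599 + 0.0443304 ≈ 0.0593 long ton.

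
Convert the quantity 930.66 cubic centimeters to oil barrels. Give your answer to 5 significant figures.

0.0058537 bbl

1 cm³ = 6.28981 × 10^-6 bbl.
Thus 930.66 × 6.28981 × 10^-6 ≈ 0.0058537 bbl.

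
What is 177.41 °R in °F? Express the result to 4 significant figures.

-282.3 °F

°R = °F + 459.67.
Applying the formula gives -282.3 °F.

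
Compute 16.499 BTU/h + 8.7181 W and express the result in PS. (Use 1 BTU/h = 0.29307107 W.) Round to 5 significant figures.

0.018428 metric horsepower

16.499 BTU/h = 0.00657429 PS and 8.7181 W = 0.0118533 PS.
0.00657429 + 0.0118533 ≈ 0.018428 PS.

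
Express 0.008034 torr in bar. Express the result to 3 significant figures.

1.07 × 10^-5 bar

1 torr = 0.00133322 bar.
Then 0.008034 × 0.00133322 ≈ 1.07 × 10^-5 bar.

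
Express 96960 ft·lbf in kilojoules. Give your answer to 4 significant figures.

1 ft·lbf = 0.00135582 kilojoules.
So 96960 × 0.00135582 ≈ 131.5 kJ.

131.5 kilojoules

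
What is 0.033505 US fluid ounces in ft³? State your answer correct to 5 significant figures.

1 US fluid ounce = 0.00104438 ft³.
Then 0.033505 × 0.00104438 ≈ 3.4992e-5 ft³.

3.4992e-5 ft³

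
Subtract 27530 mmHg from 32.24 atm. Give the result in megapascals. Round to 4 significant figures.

32.24 atm = 3.266718 MPa and 27530 mmHg = 3.670365 MPa.
3.266718 − 3.670365 ≈ -0.4036 MPa.

-0.4036 megapascals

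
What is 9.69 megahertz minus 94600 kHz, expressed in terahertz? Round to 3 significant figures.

9.69 MHz = 9.69000e-6 THz and 94600 kHz = 9.46000e-5 THz.
9.69000e-6 − 9.46000e-5 ≈ -8.49e-5 THz.

-8.49e-5 THz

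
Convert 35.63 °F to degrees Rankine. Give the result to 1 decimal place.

°R = °F + 459.67.
Applying the formula gives 495.3 °R.

495.3 °R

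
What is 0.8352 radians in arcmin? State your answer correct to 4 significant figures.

1 rad = 3437.75 arcmin.
Thus 0.8352 × 3437.75 ≈ 2871 arcmin.

2871 arcmin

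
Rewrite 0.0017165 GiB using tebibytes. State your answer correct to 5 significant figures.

1.6763 × 10^-6 tebibytes

1 GiB = 0.0009765625 tebibytes.
So 0.0017165 × 0.0009765625 ≈ 1.6763 × 10^-6 TiB.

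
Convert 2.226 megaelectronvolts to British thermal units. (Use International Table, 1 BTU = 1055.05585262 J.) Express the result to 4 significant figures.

1 MeV = 1.51857 × 10^-16 BTU.
Then 2.226 × 1.51857 × 10^-16 ≈ 3.380 × 10^-16 BTU.

3.380 × 10^-16 British thermal units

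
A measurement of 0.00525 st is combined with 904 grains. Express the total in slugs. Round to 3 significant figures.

0.00630 slug

0.00525 st = 0.00228445 slug and 904 gr = 0.00401388 slug.
0.00228445 + 0.00401388 ≈ 0.00630 slug.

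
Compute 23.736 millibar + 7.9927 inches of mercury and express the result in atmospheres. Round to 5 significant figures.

23.736 mbar = 0.0234256 atm and 7.9927 inHg = 0.267124 atm.
0.0234256 + 0.267124 ≈ 0.29055 atm.

0.29055 atm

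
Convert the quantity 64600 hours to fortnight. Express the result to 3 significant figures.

1 hour = 0.00297619 fortnights.
Thus 64600 × 0.00297619 ≈ 192 fortnight.

192 fortnights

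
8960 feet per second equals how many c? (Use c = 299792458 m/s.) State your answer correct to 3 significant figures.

9.11 × 10^-6 times the speed of light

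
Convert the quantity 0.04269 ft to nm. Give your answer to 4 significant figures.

1.301 × 10^7 nanometers

1 ft = 3.04800 × 10^8 nm.
Then 0.04269 × 3.04800 × 10^8 ≈ 1.301 × 10^7 nm.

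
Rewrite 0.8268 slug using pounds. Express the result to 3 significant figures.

26.6 lb

1 slug = 32.1740 pounds.
0.8268 × 32.1740 ≈ 26.6 lb.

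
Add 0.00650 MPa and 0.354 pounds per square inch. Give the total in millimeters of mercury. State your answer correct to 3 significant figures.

67.1 millimeters of mercury

0.00650 MPa = 48.7540 mmHg and 0.354 psi = 18.3071 mmHg.
48.7540 + 18.3071 ≈ 67.1 mmHg.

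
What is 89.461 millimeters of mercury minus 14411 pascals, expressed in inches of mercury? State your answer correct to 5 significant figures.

89.461 mmHg = 3.52209 inHg and 14411 Pa = 4.25557 inHg.
3.52209 − 4.25557 ≈ -0.73348 inHg.

-0.73348 inches of mercury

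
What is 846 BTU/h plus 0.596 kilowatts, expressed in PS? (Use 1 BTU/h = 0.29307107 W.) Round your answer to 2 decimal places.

1.15 PS

846 BTU/h = 0.337102 PS and 0.596 kW = 0.810334 PS.
0.337102 + 0.810334 ≈ 1.15 PS.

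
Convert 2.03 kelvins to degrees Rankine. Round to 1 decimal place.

3.7 °R

°R = K × 9/5.
Applying the formula gives 3.7 °R.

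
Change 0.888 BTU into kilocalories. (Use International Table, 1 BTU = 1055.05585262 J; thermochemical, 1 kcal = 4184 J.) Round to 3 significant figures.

0.224 kcal

1 BTU = 0.252164 kilocalories.
So 0.888 × 0.252164 ≈ 0.224 kcal.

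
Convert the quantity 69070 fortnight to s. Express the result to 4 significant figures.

8.355e+10 seconds

1 fortnight = 1.20960e+6 s.
Then 69070 × 1.20960e+6 ≈ 8.355e+10 s.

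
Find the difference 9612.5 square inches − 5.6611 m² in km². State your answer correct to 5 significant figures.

9612.5 in² = 6.20160e-6 km² and 5.6611 m² = 5.66110e-6 km².
6.20160e-6 − 5.66110e-6 ≈ 5.4050e-7 km².

5.4050e-7 km²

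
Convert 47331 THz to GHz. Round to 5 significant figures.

4.7331e+7 GHz

1 THz = 1000.00 gigahertz.
Then 47331 × 1000.00 ≈ 4.7331e+7 GHz.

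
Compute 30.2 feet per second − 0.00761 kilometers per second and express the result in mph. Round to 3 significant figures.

3.57 miles per hour

30.2 ft/s = 20.5909 mph and 0.00761 km/s = 17.0231 mph.
20.5909 − 17.0231 ≈ 3.57 mph.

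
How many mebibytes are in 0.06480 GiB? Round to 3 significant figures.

1 gibibyte = 1024.00 mebibytes.
Thus 0.06480 × 1024.00 ≈ 66.4 MiB.

66.4 MiB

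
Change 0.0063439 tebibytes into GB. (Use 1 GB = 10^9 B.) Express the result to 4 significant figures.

6.975 GB

1 tebibyte = 1099.51 gigabytes.
Thus 0.0063439 × 1099.51 ≈ 6.975 GB.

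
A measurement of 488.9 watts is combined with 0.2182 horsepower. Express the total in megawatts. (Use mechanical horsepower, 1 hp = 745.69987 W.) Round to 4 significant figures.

488.9 W = 0.000488900 MW and 0.2182 hp = 0.000162712 MW.
0.000488900 + 0.000162712 ≈ 0.0006516 MW.

0.0006516 megawatts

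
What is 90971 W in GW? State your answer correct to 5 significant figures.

9.0971 × 10^-5 gigawatts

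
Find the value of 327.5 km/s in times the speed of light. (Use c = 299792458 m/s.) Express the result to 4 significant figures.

1 kilometer per second = 3.33564e-6 c.
327.5 × 3.33564e-6 ≈ 0.001092 c.

0.001092 times the speed of light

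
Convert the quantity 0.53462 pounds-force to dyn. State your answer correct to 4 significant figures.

237800 dynes

1 pound-force = 444822 dyn.
Thus 0.53462 × 444822 ≈ 237800 dyn.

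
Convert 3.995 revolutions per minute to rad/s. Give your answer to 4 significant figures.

0.4184 radians per second

1 revolution per minute = 0.104720 radians per second.
3.995 × 0.104720 ≈ 0.4184 rad/s.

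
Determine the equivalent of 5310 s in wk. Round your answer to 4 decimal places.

0.0088 wk

1 second = 1.65344 × 10^-6 wk.
5310 × 1.65344 × 10^-6 ≈ 0.0088 wk.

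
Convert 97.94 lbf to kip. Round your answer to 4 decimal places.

1 lbf = 0.00100000 kips.
Thus 97.94 × 0.00100000 ≈ 0.0979 kip.

0.0979 kip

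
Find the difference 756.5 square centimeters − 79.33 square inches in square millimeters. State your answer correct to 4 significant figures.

756.5 cm² = 75650.0 mm² and 79.33 in² = 51180.5 mm².
75650.0 − 51180.5 ≈ 24470 mm².

24470 mm²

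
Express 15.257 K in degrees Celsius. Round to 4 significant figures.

K = °C + 273.15.
Applying the formula gives -257.9 °C.

-257.9 °C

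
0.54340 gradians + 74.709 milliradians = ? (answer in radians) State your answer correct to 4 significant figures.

0.54340 grad = 0.00853571 rad and 74.709 mrad = 0.0747090 rad.
0.00853571 + 0.0747090 ≈ 0.08324 rad.

0.08324 rad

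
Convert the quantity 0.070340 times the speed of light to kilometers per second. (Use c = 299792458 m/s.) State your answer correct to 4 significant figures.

21090 km/s

1 c = 299792 kilometers per second.
So 0.070340 × 299792 ≈ 21090 km/s.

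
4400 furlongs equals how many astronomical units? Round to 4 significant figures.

1 furlong = 1.34473 × 10^-9 astronomical units.
Then 4400 × 1.34473 × 10^-9 ≈ 5.917 × 10^-6 au.

5.917 × 10^-6 au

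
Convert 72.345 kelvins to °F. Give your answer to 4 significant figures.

-329.4 degrees Fahrenheit

K = (°F + 459.67) × 5/9.
Applying the formula gives -329.4 °F.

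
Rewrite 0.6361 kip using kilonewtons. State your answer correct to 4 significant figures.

2.830 kilonewtons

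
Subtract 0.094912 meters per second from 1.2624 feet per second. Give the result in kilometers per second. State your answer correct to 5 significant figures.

0.00028987 kilometers per second

1.2624 ft/s = 0.000384780 km/s and 0.094912 m/s = 9.49120e-5 km/s.
0.000384780 − 9.49120e-5 ≈ 0.00028987 km/s.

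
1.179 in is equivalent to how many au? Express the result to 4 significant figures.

2.002e-13 au

1 in = 1.69789e-13 au.
1.179 × 1.69789e-13 ≈ 2.002e-13 au.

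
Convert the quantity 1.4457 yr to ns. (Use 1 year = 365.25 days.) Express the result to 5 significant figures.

1 year = 3.15576e+16 ns.
Thus 1.4457 × 3.15576e+16 ≈ 4.5623e+16 ns.

4.5623e+16 nanoseconds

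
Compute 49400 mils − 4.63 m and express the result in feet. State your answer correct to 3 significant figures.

-11.1 ft

49400 mil = 4.11667 ft and 4.63 m = 15.1903 ft.
4.11667 − 15.1903 ≈ -11.1 ft.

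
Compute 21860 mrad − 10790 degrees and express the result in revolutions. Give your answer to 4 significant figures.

-26.49 rev

21860 mrad = 3.47913 rev and 10790 ° = 29.9722 rev.
3.47913 − 29.9722 ≈ -26.49 rev.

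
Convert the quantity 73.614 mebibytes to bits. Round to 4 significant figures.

1 mebibyte = 8.38861e+6 bit.
Thus 73.614 × 8.38861e+6 ≈ 6.175e+8 bit.

6.175e+8 bits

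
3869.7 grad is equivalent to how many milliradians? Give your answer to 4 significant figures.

60790 milliradians

1 gradian = 15.7080 mrad.
3869.7 × 15.7080 ≈ 60790 mrad.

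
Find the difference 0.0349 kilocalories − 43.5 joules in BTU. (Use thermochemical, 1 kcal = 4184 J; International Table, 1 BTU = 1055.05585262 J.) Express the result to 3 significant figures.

0.0972 British thermal units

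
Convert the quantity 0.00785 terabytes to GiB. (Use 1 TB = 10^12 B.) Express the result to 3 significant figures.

7.31 gibibytes

1 TB = 931.323 GiB.
So 0.00785 × 931.323 ≈ 7.31 GiB.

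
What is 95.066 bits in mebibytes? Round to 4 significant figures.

1.133 × 10^-5 MiB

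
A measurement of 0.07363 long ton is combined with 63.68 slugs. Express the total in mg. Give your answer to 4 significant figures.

1.004e+9 milligrams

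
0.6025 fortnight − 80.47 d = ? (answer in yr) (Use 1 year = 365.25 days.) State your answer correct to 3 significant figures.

-0.197 years

0.6025 fortnight = 0.0230938 yr and 80.47 d = 0.220315 yr.
0.0230938 − 0.220315 ≈ -0.197 yr.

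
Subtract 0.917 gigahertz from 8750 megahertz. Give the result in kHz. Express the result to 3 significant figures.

7.83e+6 kHz

8750 MHz = 8.75000e+6 kHz and 0.917 GHz = 917000 kHz.
8.75000e+6 − 917000 ≈ 7.83e+6 kHz.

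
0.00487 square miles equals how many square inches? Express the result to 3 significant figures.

1 square mile = 4.01449e+9 in².
0.00487 × 4.01449e+9 ≈ 1.96e+7 in².

1.96e+7 square inches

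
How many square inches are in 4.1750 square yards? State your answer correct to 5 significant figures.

1 square yard = 1296.00 square inches.
Then 4.1750 × 1296.00 ≈ 5410.8 in².

5410.8 in²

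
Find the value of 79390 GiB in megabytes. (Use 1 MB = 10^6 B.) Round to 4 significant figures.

1 GiB = 1073.74 megabytes.
Then 79390 × 1073.74 ≈ 8.524e+7 MB.

8.524e+7 megabytes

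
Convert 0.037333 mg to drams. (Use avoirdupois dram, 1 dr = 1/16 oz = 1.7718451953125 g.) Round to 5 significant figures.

2.1070 × 10^-5 dr

1 milligram = 0.000564383 dr.
Thus 0.037333 × 0.000564383 ≈ 2.1070 × 10^-5 dr.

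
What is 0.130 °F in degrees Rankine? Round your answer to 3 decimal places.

459.800 °R

°R = °F + 459.67.
Applying the formula gives 459.800 °R.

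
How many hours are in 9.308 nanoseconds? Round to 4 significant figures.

2.586 × 10^-12 h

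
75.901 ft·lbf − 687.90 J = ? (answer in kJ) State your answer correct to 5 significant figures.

-0.58499 kJ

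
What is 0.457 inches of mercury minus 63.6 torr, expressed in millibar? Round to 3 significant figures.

0.457 inHg = 15.4758 mbar and 63.6 torr = 84.7930 mbar.
15.4758 − 84.7930 ≈ -69.3 mbar.

-69.3 millibar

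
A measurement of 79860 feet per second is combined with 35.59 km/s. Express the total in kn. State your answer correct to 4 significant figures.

116500 knots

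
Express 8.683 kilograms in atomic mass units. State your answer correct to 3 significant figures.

1 kilogram = 6.02214 × 10^26 atomic mass units.
So 8.683 × 6.02214 × 10^26 ≈ 5.23 × 10^27 u.

5.23 × 10^27 u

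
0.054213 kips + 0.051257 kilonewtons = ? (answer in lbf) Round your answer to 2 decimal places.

65.74 pounds-force

0.054213 kip = 54.2130 lbf and 0.051257 kN = 11.5230 lbf.
54.2130 + 11.5230 ≈ 65.74 lbf.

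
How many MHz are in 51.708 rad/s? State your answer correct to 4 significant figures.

1 radian per second = 1.59155e-7 MHz.
Thus 51.708 × 1.59155e-7 ≈ 8.230e-6 MHz.

8.230e-6 MHz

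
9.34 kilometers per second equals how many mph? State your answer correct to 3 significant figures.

1 km/s = 2236.94 mph.
So 9.34 × 2236.94 ≈ 20900 mph.

20900 mph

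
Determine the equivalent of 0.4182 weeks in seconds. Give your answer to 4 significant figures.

252900 s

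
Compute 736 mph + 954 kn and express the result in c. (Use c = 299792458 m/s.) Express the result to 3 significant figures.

736 mph = 1.09750 × 10^-6 c and 954 kn = 1.63707 × 10^-6 c.
1.09750 × 10^-6 + 1.63707 × 10^-6 ≈ 2.73 × 10^-6 c.

2.73 × 10^-6 c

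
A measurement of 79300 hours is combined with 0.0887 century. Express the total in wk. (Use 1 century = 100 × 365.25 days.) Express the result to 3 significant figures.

79300 h = 472.024 wk and 0.0887 century = 462.824 wk.
472.024 + 462.824 ≈ 935 wk.

935 weeks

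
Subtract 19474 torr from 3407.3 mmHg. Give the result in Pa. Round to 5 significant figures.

-2.1421e+6 Pa

3407.3 mmHg = 454269 Pa and 19474 torr = 2.59632e+6 Pa.
454269 − 2.59632e+6 ≈ -2.1421e+6 Pa.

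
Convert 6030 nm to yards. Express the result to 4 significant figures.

6.594e-6 yards

1 nanometer = 1.09361e-9 yards.
6030 × 1.09361e-9 ≈ 6.594e-6 yd.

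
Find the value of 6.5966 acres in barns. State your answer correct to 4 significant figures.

2.670 × 10^32 barn

1 acre = 4.04686 × 10^31 barn.
Thus 6.5966 × 4.04686 × 10^31 ≈ 2.670 × 10^32 barn.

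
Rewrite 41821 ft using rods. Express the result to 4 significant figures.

2535 rod

1 ft = 0.0606061 rods.
So 41821 × 0.0606061 ≈ 2535 rod.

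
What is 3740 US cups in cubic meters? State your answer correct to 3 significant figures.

0.885 cubic meters

1 US cup = 0.000236588 m³.
3740 × 0.000236588 ≈ 0.885 m³.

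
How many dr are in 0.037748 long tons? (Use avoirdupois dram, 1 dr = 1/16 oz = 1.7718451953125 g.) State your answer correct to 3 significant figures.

1 long ton = 573440 dr.
0.037748 × 573440 ≈ 21600 dr.

21600 dr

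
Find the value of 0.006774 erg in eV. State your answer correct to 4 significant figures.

4.228e+9 electronvolts

1 erg = 6.24151e+11 electronvolts.
0.006774 × 6.24151e+11 ≈ 4.228e+9 eV.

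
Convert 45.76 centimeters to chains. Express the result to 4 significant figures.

0.02275 chains

1 cm = 0.000497097 chain.
45.76 × 0.000497097 ≈ 0.02275 chain.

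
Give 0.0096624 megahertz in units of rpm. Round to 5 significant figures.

1 MHz = 6.00000e+7 revolutions per minute.
Thus 0.0096624 × 6.00000e+7 ≈ 579740 rpm.

579740 rpm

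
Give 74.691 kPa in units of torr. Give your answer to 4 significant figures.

1 kilopascal = 7.50062 torr.
Then 74.691 × 7.50062 ≈ 560.2 torr.

560.2 torr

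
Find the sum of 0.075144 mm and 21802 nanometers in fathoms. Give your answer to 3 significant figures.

0.075144 mm = 4.10892 × 10^-5 fathom and 21802 nm = 1.19215 × 10^-5 fathom.
4.10892 × 10^-5 + 1.19215 × 10^-5 ≈ 5.30 × 10^-5 fathom.

5.30 × 10^-5 fathom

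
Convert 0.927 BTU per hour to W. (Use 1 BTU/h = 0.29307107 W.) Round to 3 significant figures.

0.272 W

1 BTU per hour = 0.293071 watts.
So 0.927 × 0.293071 ≈ 0.272 W.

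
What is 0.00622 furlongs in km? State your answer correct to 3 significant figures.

0.00125 km

1 furlong = 0.201168 kilometers.
0.00622 × 0.201168 ≈ 0.00125 km.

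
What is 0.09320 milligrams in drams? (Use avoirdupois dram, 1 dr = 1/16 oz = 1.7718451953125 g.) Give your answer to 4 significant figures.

5.260e-5 dr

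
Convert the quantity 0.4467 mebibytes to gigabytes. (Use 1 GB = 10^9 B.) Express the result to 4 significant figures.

0.0004684 GB

1 mebibyte = 0.00104858 gigabytes.
0.4467 × 0.00104858 ≈ 0.0004684 GB.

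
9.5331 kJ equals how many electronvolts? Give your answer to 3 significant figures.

1 kJ = 6.24151 × 10^21 eV.
Then 9.5331 × 6.24151 × 10^21 ≈ 5.95 × 10^22 eV.

5.95 × 10^22 eV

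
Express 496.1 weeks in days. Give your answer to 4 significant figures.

3473 days

1 wk = 7.00000 days.
496.1 × 7.00000 ≈ 3473 d.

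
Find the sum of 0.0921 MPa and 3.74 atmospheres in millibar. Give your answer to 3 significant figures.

0.0921 MPa = 921.0000 mbar and 3.74 atm = 3789.555 mbar.
921.0000 + 3789.555 ≈ 4710 mbar.

4710 millibar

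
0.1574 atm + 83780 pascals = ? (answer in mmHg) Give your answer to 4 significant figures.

748.0 millimeters of mercury

0.1574 atm = 119.624 mmHg and 83780 Pa = 628.402 mmHg.
119.624 + 628.402 ≈ 748.0 mmHg.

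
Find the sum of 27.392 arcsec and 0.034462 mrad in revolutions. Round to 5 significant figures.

2.6621e-5 revolutions

27.392 arcsec = 2.11358e-5 rev and 0.034462 mrad = 5.48480e-6 rev.
2.11358e-5 + 5.48480e-6 ≈ 2.6621e-5 rev.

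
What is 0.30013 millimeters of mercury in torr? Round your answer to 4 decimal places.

1 mmHg = 1.00000 torr.
Then 0.30013 × 1.00000 ≈ 0.3001 torr.

0.3001 torr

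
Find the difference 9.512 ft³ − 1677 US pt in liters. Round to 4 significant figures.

9.512 ft³ = 269.350 L and 1677 US pt = 793.517 L.
269.350 − 793.517 ≈ -524.2 L.

-524.2 liters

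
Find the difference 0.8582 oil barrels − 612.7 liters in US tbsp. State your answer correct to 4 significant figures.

0.8582 bbl = 9227.37 US tbsp and 612.7 L = 41435.7 US tbsp.
9227.37 − 41435.7 ≈ -32210 US tbsp.

-32210 US tablespoons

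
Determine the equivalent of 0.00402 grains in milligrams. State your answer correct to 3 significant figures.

0.260 milligrams

1 grain = 64.7989 milligrams.
Thus 0.00402 × 64.7989 ≈ 0.260 mg.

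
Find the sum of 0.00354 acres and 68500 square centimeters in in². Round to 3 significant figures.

0.00354 acre = 22205.1 in² and 68500 cm² = 10617.5 in².
22205.1 + 10617.5 ≈ 32800 in².

32800 in²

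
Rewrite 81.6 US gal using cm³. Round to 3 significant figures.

309000 cubic centimeters

1 US gal = 3785.41 cm³.
So 81.6 × 3785.41 ≈ 309000 cm³.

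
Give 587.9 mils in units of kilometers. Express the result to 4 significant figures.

1.493e-5 km

1 mil = 2.54000e-8 kilometers.
So 587.9 × 2.54000e-8 ≈ 1.493e-5 km.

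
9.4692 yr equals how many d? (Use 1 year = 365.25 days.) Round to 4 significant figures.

3459 d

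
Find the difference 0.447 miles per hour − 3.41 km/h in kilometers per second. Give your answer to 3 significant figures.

-0.000747 km/s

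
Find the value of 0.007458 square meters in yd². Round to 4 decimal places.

0.0089 square yards

1 m² = 1.19599 yd².
So 0.007458 × 1.19599 ≈ 0.0089 yd².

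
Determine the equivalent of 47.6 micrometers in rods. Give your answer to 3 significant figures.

9.46e-6 rod

1 micrometer = 1.98839e-7 rod.
So 47.6 × 1.98839e-7 ≈ 9.46e-6 rod.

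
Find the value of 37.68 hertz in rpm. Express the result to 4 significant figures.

2261 revolutions per minute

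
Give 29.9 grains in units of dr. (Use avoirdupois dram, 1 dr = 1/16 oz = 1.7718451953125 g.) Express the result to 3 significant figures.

1 gr = 0.0365714 drams.
29.9 × 0.0365714 ≈ 1.09 dr.

1.09 dr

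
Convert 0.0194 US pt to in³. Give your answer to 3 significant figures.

1 US pint = 28.8750 in³.
Thus 0.0194 × 28.8750 ≈ 0.560 in³.

0.560 cubic inches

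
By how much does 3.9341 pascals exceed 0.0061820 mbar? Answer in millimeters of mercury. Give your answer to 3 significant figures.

3.9341 Pa = 0.0295082 mmHg and 0.0061820 mbar = 0.00463688 mmHg.
0.0295082 − 0.00463688 ≈ 0.0249 mmHg.

0.0249 millimeters of mercury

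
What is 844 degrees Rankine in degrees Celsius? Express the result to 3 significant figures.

196 degrees Celsius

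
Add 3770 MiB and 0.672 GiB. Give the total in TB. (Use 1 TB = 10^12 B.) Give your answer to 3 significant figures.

0.00467 TB

3770 MiB = 0.00395313 TB and 0.672 GiB = 0.000721555 TB.
0.00395313 + 0.000721555 ≈ 0.00467 TB.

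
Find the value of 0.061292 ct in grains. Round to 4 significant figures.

0.1892 gr

1 ct = 3.08647 gr.
So 0.061292 × 3.08647 ≈ 0.1892 gr.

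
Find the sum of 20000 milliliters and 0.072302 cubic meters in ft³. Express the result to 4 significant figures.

3.260 cubic feet

20000 mL = 0.706293 ft³ and 0.072302 m³ = 2.55332 ft³.
0.706293 + 2.55332 ≈ 3.260 ft³.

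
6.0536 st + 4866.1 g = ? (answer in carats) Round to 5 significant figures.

6.0536 st = 192211 ct and 4866.1 g = 24330.5 ct.
192211 + 24330.5 ≈ 216540 ct.

216540 carats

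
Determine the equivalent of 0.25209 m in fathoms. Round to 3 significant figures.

0.138 fathoms

1 meter = 0.546807 fathom.
So 0.25209 × 0.546807 ≈ 0.138 fathom.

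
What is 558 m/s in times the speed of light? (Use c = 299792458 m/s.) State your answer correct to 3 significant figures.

1.86 × 10^-6 times the speed of light

1 m/s = 3.33564 × 10^-9 c.
Then 558 × 3.33564 × 10^-9 ≈ 1.86 × 10^-6 c.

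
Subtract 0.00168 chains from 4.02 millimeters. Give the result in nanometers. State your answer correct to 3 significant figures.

4.02 mm = 4.02000e+6 nm and 0.00168 chain = 3.37962e+7 nm.
4.02000e+6 − 3.37962e+7 ≈ -2.98e+7 nm.

-2.98e+7 nm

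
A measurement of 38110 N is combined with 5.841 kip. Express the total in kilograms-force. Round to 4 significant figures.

6536 kgf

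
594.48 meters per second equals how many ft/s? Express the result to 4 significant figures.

1 m/s = 3.28084 ft/s.
Then 594.48 × 3.28084 ≈ 1950 ft/s.

1950 feet per second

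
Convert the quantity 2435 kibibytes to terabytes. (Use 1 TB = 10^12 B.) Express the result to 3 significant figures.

2.49e-6 TB

1 kibibyte = 1.02400e-9 terabytes.
Then 2435 × 1.02400e-9 ≈ 2.49e-6 TB.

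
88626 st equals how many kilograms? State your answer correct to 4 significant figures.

562800 kilograms

1 st = 6.35029 kilograms.
So 88626 × 6.35029 ≈ 562800 kg.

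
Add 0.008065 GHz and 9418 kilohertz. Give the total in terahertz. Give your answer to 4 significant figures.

1.748 × 10^-5 terahertz

0.008065 GHz = 8.06500 × 10^-6 THz and 9418 kHz = 9.41800 × 10^-6 THz.
8.06500 × 10^-6 + 9.41800 × 10^-6 ≈ 1.748 × 10^-5 THz.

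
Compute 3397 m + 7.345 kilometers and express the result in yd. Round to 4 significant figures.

3397 m = 3715.00 yd and 7.345 km = 8032.59 yd.
3715.00 + 8032.59 ≈ 11750 yd.

11750 yd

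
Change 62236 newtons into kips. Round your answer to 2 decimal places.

13.99 kip

1 N = 0.000224809 kips.
So 62236 × 0.000224809 ≈ 13.99 kip.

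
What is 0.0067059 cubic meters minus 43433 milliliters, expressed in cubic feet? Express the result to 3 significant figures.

0.0067059 m³ = 0.236817 ft³ and 43433 mL = 1.53382 ft³.
0.236817 − 1.53382 ≈ -1.30 ft³.

-1.30 cubic feet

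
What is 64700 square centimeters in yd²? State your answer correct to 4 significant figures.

1 square centimeter = 0.000119599 yd².
64700 × 0.000119599 ≈ 7.738 yd².

7.738 yd²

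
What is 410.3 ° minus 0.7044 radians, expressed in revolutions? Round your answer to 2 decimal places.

1.03 rev

410.3 ° = 1.13972 rev and 0.7044 rad = 0.112109 rev.
1.13972 − 0.112109 ≈ 1.03 rev.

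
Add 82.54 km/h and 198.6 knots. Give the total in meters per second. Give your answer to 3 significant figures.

125 m/s

82.54 km/h = 22.9278 m/s and 198.6 kn = 102.169 m/s.
22.9278 + 102.169 ≈ 125 m/s.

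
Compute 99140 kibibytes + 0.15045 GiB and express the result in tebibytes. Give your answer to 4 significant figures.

99140 KiB = 9.23313 × 10^-5 TiB and 0.15045 GiB = 0.000146924 TiB.
9.23313 × 10^-5 + 0.000146924 ≈ 0.0002393 TiB.

0.0002393 tebibytes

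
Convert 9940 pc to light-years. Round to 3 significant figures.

32400 ly

1 parsec = 3.26156 ly.
Then 9940 × 3.26156 ≈ 32400 ly.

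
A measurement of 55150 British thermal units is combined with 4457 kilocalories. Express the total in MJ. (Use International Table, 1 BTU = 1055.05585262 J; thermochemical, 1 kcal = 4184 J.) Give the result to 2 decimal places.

76.83 MJ

55150 BTU = 58.1863 MJ and 4457 kcal = 18.6481 MJ.
58.1863 + 18.6481 ≈ 76.83 MJ.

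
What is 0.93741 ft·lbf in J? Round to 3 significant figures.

1 foot-pound = 1.35582 J.
Thus 0.93741 × 1.35582 ≈ 1.27 J.

1.27 joules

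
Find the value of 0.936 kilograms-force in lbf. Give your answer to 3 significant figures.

2.06 lbf

1 kgf = 2.20462 lbf.
Then 0.936 × 2.20462 ≈ 2.06 lbf.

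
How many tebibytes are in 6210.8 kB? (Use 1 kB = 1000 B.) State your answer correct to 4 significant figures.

1 kilobyte = 9.09495 × 10^-10 tebibytes.
Then 6210.8 × 9.09495 × 10^-10 ≈ 5.649 × 10^-6 TiB.

5.649 × 10^-6 TiB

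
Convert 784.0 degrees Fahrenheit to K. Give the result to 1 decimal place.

690.9 kelvins

K = (°F + 459.67) × 5/9.
Applying the formula gives 690.9 K.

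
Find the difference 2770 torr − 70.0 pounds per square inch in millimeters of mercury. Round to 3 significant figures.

-850 millimeters of mercury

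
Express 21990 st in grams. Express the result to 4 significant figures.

1 st = 6350.29 grams.
Thus 21990 × 6350.29 ≈ 1.396 × 10^8 g.

1.396 × 10^8 grams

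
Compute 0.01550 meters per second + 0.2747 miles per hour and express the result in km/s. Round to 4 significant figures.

0.01550 m/s = 1.55000e-5 km/s and 0.2747 mph = 0.000122802 km/s.
1.55000e-5 + 0.000122802 ≈ 0.0001383 km/s.

0.0001383 kilometers per second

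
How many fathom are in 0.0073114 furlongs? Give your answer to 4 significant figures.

1 furlong = 110.000 fathoms.
Thus 0.0073114 × 110.000 ≈ 0.8043 fathom.

0.8043 fathom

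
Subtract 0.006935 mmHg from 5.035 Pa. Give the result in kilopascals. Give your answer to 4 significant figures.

5.035 Pa = 0.00503500 kPa and 0.006935 mmHg = 0.000924591 kPa.
0.00503500 − 0.000924591 ≈ 0.004110 kPa.

0.004110 kPa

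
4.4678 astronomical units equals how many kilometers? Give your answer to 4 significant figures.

6.684 × 10^8 km

1 au = 1.49598 × 10^8 kilometers.
Then 4.4678 × 1.49598 × 10^8 ≈ 6.684 × 10^8 km.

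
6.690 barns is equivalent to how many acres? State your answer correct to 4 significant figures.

1.653 × 10^-31 acre

1 barn = 2.47105 × 10^-32 acres.
Then 6.690 × 2.47105 × 10^-32 ≈ 1.653 × 10^-31 acre.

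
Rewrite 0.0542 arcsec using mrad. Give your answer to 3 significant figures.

1 arcsec = 0.00484814 milliradians.
So 0.0542 × 0.00484814 ≈ 0.000263 mrad.

0.000263 milliradians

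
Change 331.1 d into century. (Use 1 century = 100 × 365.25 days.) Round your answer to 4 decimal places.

1 d = 2.73785e-5 centuries.
Thus 331.1 × 2.73785e-5 ≈ 0.0091 century.

0.0091 century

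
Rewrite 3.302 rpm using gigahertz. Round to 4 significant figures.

1 revolution per minute = 1.66667e-11 GHz.
Then 3.302 × 1.66667e-11 ≈ 5.503e-11 GHz.

5.503e-11 GHz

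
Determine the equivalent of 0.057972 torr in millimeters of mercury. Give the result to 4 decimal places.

1 torr = 1.00000 mmHg.
0.057972 × 1.00000 ≈ 0.0580 mmHg.

0.0580 mmHg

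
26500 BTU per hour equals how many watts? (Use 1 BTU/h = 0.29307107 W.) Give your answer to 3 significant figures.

1 BTU per hour = 0.293071 watts.
Thus 26500 × 0.293071 ≈ 7770 W.

7770 watts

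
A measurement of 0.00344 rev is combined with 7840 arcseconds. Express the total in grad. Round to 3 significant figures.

0.00344 rev = 1.37600 grad and 7840 arcsec = 2.41975 grad.
1.37600 + 2.41975 ≈ 3.80 grad.

3.80 gradians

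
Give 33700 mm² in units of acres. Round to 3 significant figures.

8.33 × 10^-6 acre

1 mm² = 2.47105 × 10^-10 acre.
So 33700 × 2.47105 × 10^-10 ≈ 8.33 × 10^-6 acre.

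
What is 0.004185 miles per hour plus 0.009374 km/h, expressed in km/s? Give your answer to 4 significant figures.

0.004185 mph = 1.87086e-6 km/s and 0.009374 km/h = 2.60389e-6 km/s.
1.87086e-6 + 2.60389e-6 ≈ 4.475e-6 km/s.

4.475e-6 kilometers per second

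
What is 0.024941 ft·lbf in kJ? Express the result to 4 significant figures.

1 foot-pound = 0.00135582 kilojoules.
0.024941 × 0.00135582 ≈ 3.382e-5 kJ.

3.382e-5 kJ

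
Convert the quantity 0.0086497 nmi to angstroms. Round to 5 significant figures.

1.6019e+11 angstroms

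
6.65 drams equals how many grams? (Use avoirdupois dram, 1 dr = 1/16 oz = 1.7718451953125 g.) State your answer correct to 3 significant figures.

11.8 g

1 dram = 1.77185 g.
So 6.65 × 1.77185 ≈ 11.8 g.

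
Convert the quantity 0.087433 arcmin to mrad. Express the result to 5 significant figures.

0.025433 mrad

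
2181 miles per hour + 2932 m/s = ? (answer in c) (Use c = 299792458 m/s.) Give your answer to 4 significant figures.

2181 mph = 3.25223 × 10^-6 c and 2932 m/s = 9.78010 × 10^-6 c.
3.25223 × 10^-6 + 9.78010 × 10^-6 ≈ 1.303 × 10^-5 c.

1.303 × 10^-5 c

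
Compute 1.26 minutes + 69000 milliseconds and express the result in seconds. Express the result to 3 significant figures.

145 s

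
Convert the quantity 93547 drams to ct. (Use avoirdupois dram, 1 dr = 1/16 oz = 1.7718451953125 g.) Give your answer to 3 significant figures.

829000 carats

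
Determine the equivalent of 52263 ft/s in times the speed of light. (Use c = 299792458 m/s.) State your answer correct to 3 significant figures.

1 ft/s = 1.01670 × 10^-9 c.
52263 × 1.01670 × 10^-9 ≈ 5.31 × 10^-5 c.

5.31 × 10^-5 c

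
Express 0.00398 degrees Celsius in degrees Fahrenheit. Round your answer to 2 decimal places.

°C = (°F − 32) × 5/9.
Applying the formula gives 32.01 °F.

32.01 degrees Fahrenheit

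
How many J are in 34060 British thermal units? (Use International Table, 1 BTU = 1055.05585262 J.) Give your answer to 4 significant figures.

1 BTU = 1055.06 joules.
Thus 34060 × 1055.06 ≈ 3.594 × 10^7 J.

3.594 × 10^7 joules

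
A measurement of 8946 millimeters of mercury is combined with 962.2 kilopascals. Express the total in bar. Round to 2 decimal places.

21.55 bar

8946 mmHg = 11.9270 bar and 962.2 kPa = 9.62200 bar.
11.9270 + 9.62200 ≈ 21.55 bar.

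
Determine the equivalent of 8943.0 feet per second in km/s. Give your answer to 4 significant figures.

2.726 km/s

1 ft/s = 0.000304800 km/s.
Thus 8943.0 × 0.000304800 ≈ 2.726 km/s.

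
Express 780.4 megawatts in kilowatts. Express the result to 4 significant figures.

780400 kilowatts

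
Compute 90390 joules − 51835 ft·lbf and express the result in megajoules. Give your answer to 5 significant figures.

0.020111 MJ

90390 J = 0.0903900 MJ and 51835 ft·lbf = 0.0702788 MJ.
0.0903900 − 0.0702788 ≈ 0.020111 MJ.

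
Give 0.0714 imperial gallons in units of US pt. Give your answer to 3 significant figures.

1 imp gal = 9.60760 US pt.
So 0.0714 × 9.60760 ≈ 0.686 US pt.

0.686 US pt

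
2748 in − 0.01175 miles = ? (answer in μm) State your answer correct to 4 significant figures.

5.089 × 10^7 μm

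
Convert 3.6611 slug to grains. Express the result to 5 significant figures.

824550 grains

1 slug = 225218 gr.
Thus 3.6611 × 225218 ≈ 824550 gr.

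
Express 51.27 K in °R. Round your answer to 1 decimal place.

°R = K × 9/5.
Applying the formula gives 92.3 °R.

92.3 °R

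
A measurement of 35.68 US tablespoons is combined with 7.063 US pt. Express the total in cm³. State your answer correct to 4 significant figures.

3870 cubic centimeters

35.68 US tbsp = 527.592 cm³ and 7.063 US pt = 3342.05 cm³.
527.592 + 3342.05 ≈ 3870 cm³.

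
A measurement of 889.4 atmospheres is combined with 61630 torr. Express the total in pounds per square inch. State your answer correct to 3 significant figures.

889.4 atm = 13070.6 psi and 61630 torr = 1191.73 psi.
13070.6 + 1191.73 ≈ 14300 psi.

14300 psi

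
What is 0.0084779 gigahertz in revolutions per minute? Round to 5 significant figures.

5.0867e+8 rpm

1 gigahertz = 6.00000e+10 rpm.
0.0084779 × 6.00000e+10 ≈ 5.0867e+8 rpm.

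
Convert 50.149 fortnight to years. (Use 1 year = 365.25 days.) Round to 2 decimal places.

1 fortnight = 0.0383299 yr.
50.149 × 0.0383299 ≈ 1.92 yr.

1.92 years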